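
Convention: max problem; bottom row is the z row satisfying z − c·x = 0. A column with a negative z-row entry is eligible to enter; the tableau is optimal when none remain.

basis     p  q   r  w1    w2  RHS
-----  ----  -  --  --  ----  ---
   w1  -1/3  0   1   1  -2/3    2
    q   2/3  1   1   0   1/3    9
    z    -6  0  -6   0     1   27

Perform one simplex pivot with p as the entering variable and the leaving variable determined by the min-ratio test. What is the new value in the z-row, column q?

Ratio test on column p — row 1: entry -1/3 ≤ 0; row 2: 9/(2/3) = 27/2. Minimum is 27/2 at row 2 (q leaves); pivot element 2/3.
Divide row 2 by 2/3; eliminate column p from the other rows.
z-row update in column q: 0 − (-6)·(3/2) = 9.

9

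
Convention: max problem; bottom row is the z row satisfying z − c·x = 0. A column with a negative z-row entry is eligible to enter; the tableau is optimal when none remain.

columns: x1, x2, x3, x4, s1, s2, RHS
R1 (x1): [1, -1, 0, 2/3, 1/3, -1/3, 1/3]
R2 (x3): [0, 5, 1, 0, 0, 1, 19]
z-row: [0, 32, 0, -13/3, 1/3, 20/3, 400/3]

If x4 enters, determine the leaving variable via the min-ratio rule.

Column x4 entries and ratios — x1: (1/3)/(2/3) = 1/2; x3: 0 ≤ 0, skip.
Smallest ratio is 1/2 in the row of x1, so x1 leaves.

x1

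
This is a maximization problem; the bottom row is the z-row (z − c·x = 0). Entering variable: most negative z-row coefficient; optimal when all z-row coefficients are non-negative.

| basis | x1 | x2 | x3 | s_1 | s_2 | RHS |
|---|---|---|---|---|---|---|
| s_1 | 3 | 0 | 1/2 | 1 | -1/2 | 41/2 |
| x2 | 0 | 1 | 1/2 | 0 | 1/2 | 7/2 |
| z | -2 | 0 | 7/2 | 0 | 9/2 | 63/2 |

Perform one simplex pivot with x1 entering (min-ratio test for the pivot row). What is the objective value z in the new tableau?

271/6

Ratio test on column x1 — row 1: (41/2)/3 = 41/6; row 2: entry 0 ≤ 0. Minimum is 41/6 at row 1 (s_1 leaves); pivot element 3.
Pivot on row 1; the z-row RHS becomes 63/2 − (-2)·(41/6) = 271/6.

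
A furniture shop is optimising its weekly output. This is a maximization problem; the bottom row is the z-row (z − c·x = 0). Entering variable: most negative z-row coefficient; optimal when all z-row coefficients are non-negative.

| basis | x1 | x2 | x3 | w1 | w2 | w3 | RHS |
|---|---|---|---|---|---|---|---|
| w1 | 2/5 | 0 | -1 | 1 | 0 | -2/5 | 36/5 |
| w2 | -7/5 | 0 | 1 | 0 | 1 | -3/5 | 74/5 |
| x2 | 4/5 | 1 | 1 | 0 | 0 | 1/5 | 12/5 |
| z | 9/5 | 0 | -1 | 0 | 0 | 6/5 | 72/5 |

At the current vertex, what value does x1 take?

0

x1 is not in the basis, so in the current basic feasible solution x1 = 0.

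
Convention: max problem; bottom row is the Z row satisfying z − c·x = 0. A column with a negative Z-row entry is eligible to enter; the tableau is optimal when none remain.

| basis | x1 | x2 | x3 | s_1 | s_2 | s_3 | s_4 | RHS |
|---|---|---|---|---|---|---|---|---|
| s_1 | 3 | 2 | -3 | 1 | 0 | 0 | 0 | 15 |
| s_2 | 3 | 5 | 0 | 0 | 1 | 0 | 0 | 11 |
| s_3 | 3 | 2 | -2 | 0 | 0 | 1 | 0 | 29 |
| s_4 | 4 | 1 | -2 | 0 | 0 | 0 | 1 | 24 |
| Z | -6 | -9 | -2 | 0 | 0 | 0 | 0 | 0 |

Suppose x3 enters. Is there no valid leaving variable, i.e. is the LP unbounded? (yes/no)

yes

Every constraint-row entry in column x3 is ≤ 0, so increasing x3 is unbounded.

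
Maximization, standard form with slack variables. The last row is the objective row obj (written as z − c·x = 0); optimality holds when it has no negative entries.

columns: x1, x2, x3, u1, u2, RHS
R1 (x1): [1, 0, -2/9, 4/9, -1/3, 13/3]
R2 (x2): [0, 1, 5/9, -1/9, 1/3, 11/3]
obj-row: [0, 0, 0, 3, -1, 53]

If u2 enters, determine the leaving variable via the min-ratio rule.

x2

Column u2 entries and ratios — x1: -1/3 ≤ 0, skip; x2: (11/3)/(1/3) = 11.
Smallest ratio is 11 in the row of x2, so x2 leaves.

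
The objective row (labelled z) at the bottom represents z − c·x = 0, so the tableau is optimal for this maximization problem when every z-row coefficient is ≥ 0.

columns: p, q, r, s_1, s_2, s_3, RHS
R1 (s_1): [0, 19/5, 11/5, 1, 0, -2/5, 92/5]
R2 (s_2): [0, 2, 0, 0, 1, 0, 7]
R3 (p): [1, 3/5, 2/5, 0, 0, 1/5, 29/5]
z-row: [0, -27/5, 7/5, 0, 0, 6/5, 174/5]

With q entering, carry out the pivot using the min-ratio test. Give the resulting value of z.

Ratio test on column q — row 1: (92/5)/(19/5) = 92/19; row 2: 7/2 = 7/2; row 3: (29/5)/(3/5) = 29/3. Minimum is 7/2 at row 2 (s_2 leaves); pivot element 2.
Pivot on row 2; the z-row RHS becomes 174/5 − (-27/5)·(7/2) = 537/10.

537/10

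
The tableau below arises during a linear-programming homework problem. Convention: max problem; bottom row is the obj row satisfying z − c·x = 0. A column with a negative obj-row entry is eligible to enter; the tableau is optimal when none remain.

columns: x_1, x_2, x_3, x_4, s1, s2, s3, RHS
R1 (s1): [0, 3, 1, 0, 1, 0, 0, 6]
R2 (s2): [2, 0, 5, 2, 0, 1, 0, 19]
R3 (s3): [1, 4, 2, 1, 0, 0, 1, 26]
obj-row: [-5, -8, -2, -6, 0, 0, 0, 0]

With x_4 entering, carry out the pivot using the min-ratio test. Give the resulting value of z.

Ratio test on column x_4 — row 1: entry 0 ≤ 0; row 2: 19/2 = 19/2; row 3: 26/1 = 26. Minimum is 19/2 at row 2 (s2 leaves); pivot element 2.
Pivot on row 2; the obj-row RHS becomes 0 − (-6)·(19/2) = 57.

57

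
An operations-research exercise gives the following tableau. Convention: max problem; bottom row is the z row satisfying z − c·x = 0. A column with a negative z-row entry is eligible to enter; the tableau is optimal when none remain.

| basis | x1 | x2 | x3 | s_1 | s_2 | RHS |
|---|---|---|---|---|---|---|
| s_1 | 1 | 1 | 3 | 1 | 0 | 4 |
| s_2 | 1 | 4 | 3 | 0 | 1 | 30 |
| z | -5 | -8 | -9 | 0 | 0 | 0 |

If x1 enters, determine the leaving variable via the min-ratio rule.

Column x1 entries and ratios — s_1: 4/1 = 4; s_2: 30/1 = 30.
Smallest ratio is 4 in the row of s_1, so s_1 leaves.

s_1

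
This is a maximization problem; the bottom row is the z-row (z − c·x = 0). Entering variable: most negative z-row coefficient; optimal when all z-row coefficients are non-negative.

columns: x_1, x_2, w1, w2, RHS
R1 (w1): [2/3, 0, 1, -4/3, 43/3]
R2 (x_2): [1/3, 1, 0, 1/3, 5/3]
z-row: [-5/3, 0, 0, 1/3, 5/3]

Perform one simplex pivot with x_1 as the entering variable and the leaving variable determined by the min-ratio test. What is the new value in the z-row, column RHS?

Ratio test on column x_1 — row 1: (43/3)/(2/3) = 43/2; row 2: (5/3)/(1/3) = 5. Minimum is 5 at row 2 (x_2 leaves); pivot element 1/3.
Divide row 2 by 1/3; eliminate column x_1 from the other rows.
z-row update in column RHS: 5/3 − (-5/3)·5 = 10.

10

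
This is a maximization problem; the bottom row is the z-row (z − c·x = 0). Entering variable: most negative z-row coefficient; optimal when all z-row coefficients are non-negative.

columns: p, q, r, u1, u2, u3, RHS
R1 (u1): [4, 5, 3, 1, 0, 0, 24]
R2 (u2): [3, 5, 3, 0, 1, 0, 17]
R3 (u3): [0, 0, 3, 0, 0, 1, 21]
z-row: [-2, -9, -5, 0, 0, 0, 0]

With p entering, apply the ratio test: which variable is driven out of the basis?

Column p entries and ratios — u1: 24/4 = 6; u2: 17/3 = 17/3; u3: 0 ≤ 0, skip.
Smallest ratio is 17/3 in the row of u2, so u2 leaves.

u2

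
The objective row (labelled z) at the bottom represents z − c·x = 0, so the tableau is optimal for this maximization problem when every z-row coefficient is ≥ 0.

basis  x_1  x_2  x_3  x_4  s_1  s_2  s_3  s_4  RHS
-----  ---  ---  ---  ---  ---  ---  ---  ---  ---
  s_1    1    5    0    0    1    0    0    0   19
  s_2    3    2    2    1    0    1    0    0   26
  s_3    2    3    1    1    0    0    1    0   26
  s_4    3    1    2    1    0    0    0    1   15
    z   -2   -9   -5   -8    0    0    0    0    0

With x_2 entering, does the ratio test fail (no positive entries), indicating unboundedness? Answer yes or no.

no

Column x_2 has positive entries in row(s) 1, 2, 3, 4, so the ratio test bounds it — not unbounded.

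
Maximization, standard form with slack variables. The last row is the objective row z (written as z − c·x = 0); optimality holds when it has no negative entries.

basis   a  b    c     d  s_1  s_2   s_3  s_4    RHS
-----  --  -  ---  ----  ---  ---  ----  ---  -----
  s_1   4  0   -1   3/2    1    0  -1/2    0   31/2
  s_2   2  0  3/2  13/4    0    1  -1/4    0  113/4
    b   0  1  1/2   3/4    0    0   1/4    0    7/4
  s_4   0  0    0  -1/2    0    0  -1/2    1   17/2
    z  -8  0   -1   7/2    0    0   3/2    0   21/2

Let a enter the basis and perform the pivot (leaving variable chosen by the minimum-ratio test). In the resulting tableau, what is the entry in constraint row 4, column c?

0

Ratio test on column a — row 1: (31/2)/4 = 31/8; row 2: (113/4)/2 = 113/8; row 3: entry 0 ≤ 0; row 4: entry 0 ≤ 0. Minimum is 31/8 at row 1 (s_1 leaves); pivot element 4.
Divide row 1 by 4; eliminate column a from the other rows.
Row 4 update in column c: 0 − 0·(-1/4) = 0.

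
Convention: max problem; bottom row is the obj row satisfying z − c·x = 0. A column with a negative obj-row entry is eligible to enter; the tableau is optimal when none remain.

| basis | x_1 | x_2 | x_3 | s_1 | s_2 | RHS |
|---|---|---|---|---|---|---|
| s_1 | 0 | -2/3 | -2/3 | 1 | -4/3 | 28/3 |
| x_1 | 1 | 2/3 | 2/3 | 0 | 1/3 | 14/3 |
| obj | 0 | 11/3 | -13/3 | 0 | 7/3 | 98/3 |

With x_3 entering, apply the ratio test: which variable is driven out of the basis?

Column x_3 entries and ratios — s_1: -2/3 ≤ 0, skip; x_1: (14/3)/(2/3) = 7.
Smallest ratio is 7 in the row of x_1, so x_1 leaves.

x_1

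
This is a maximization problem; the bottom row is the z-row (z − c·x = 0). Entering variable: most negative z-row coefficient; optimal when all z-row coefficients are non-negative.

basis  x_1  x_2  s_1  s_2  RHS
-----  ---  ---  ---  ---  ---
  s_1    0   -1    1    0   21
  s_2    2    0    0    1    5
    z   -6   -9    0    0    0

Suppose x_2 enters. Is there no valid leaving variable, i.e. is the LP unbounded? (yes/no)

Every constraint-row entry in column x_2 is ≤ 0, so increasing x_2 is unbounded.

yes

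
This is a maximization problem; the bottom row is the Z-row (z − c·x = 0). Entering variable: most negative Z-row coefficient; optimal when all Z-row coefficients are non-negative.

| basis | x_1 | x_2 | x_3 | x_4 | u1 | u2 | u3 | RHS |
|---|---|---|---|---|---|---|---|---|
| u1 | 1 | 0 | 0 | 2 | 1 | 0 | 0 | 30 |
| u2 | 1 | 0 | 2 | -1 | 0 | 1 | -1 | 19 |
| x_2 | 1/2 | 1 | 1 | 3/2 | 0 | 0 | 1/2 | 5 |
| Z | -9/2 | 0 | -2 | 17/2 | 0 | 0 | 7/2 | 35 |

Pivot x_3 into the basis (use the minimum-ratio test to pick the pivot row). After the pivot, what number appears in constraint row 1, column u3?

0

Ratio test on column x_3 — row 1: entry 0 ≤ 0; row 2: 19/2 = 19/2; row 3: 5/1 = 5. Minimum is 5 at row 3 (x_2 leaves); pivot element 1.
Divide row 3 by 1; eliminate column x_3 from the other rows.
Row 1 update in column u3: 0 − 0·(1/2) = 0.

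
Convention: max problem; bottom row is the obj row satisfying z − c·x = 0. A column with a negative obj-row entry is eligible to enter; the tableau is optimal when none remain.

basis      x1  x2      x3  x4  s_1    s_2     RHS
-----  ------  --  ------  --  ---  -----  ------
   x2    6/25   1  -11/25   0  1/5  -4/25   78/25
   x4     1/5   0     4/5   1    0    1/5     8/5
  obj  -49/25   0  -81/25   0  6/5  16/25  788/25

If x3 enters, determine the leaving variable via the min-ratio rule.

x4

Column x3 entries and ratios — x2: -11/25 ≤ 0, skip; x4: (8/5)/(4/5) = 2.
Smallest ratio is 2 in the row of x4, so x4 leaves.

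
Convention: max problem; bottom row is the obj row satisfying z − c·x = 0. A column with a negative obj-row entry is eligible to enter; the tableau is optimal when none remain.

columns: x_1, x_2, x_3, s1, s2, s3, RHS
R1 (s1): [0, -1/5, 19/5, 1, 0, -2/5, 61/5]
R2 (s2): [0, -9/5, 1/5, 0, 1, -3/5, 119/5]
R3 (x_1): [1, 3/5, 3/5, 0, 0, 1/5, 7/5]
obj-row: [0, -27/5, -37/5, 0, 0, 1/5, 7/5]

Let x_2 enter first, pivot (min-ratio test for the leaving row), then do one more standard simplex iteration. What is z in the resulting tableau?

56/3

Ratio test on column x_2 — row 1: entry -1/5 ≤ 0; row 2: entry -9/5 ≤ 0; row 3: (7/5)/(3/5) = 7/3. Minimum is 7/3 at row 3 (x_1 leaves); pivot element 3/5.
Pivot on row 3; the obj-row RHS becomes 7/5 − (-27/5)·(7/3) = 14.
Next entering variable (most negative obj-row entry -2): x_3.
Ratio test on column x_3 — row 1: (38/3)/4 = 19/6; row 2: 28/2 = 14; row 3: (7/3)/1 = 7/3. Minimum is 7/3 at row 3 (x_2 leaves); pivot element 1.
After the second pivot the obj-row RHS is 14 − (-2)·(7/3) = 56/3.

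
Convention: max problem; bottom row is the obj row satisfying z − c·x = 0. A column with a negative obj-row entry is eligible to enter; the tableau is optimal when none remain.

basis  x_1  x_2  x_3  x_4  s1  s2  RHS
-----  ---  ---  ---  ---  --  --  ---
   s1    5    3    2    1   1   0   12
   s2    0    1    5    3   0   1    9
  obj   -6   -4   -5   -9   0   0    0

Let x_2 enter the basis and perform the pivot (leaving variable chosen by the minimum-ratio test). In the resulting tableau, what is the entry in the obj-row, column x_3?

-7/3

Ratio test on column x_2 — row 1: 12/3 = 4; row 2: 9/1 = 9. Minimum is 4 at row 1 (s1 leaves); pivot element 3.
Divide row 1 by 3; eliminate column x_2 from the other rows.
obj-row update in column x_3: -5 − (-4)·(2/3) = -7/3.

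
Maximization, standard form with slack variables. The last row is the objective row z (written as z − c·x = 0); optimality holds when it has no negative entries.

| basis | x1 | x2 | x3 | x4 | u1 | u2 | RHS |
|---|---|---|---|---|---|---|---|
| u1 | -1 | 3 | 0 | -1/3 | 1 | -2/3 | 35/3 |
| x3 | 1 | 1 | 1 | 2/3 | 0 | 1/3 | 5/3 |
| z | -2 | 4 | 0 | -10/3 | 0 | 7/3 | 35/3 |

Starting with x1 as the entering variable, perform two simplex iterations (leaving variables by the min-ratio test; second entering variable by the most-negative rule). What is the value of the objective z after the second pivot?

Ratio test on column x1 — row 1: entry -1 ≤ 0; row 2: (5/3)/1 = 5/3. Minimum is 5/3 at row 2 (x3 leaves); pivot element 1.
Pivot on row 2; the z-row RHS becomes 35/3 − (-2)·(5/3) = 15.
Next entering variable (most negative z-row entry -2): x4.
Ratio test on column x4 — row 1: (40/3)/(1/3) = 40; row 2: (5/3)/(2/3) = 5/2. Minimum is 5/2 at row 2 (x1 leaves); pivot element 2/3.
After the second pivot the z-row RHS is 15 − (-2)·(5/2) = 20.

20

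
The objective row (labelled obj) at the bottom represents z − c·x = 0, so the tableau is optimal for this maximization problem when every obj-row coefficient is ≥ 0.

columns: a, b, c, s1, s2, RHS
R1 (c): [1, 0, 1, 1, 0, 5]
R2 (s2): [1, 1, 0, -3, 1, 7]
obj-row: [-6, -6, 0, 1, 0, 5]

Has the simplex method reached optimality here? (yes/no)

The obj-row has a negative entry -6 in column a, so it is not optimal.

no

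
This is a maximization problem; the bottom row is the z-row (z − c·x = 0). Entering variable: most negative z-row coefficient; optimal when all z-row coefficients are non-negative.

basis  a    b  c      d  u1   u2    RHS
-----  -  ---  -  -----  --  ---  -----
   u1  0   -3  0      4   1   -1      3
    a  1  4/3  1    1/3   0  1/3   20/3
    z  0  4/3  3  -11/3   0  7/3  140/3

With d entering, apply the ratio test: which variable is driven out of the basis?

Column d entries and ratios — u1: 3/4 = 3/4; a: (20/3)/(1/3) = 20.
Smallest ratio is 3/4 in the row of u1, so u1 leaves.

u1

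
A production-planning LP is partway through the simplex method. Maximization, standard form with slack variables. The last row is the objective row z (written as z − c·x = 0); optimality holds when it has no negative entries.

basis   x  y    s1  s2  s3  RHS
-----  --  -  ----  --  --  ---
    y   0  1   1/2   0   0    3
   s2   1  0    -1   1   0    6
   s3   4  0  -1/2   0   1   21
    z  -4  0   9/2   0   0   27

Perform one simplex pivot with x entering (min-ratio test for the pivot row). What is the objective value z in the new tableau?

Ratio test on column x — row 1: entry 0 ≤ 0; row 2: 6/1 = 6; row 3: 21/4 = 21/4. Minimum is 21/4 at row 3 (s3 leaves); pivot element 4.
Pivot on row 3; the z-row RHS becomes 27 − (-4)·(21/4) = 48.

48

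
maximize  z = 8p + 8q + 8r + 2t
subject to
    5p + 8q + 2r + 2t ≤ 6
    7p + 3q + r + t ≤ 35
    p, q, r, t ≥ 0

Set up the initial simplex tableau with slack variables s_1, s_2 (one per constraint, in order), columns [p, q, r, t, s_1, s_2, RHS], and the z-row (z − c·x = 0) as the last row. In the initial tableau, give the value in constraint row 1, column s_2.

0

Slack s_2 belongs to constraint 2; its column is the unit vector e_2, so the entry in row 1 is 0.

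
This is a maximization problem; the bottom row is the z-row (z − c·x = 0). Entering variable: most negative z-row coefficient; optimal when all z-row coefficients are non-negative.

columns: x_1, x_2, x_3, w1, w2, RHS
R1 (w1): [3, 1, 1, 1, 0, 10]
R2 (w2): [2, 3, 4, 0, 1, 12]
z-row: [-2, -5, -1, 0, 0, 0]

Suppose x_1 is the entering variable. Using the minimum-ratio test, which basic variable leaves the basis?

Column x_1 entries and ratios — w1: 10/3 = 10/3; w2: 12/2 = 6.
Smallest ratio is 10/3 in the row of w1, so w1 leaves.

w1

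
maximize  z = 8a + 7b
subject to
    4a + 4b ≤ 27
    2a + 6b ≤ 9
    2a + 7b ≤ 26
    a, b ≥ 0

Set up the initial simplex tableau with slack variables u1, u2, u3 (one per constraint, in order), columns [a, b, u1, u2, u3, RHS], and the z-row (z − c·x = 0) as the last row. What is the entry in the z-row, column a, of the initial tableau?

-8

The z-row carries the negated objective coefficients: the a entry is -8.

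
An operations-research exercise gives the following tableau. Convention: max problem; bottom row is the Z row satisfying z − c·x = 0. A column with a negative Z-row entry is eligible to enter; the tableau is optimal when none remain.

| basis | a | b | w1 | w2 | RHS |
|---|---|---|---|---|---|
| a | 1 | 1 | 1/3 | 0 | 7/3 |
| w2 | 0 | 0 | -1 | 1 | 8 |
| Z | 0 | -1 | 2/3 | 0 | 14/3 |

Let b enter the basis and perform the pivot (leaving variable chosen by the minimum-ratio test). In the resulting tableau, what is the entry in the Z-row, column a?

Ratio test on column b — row 1: (7/3)/1 = 7/3; row 2: entry 0 ≤ 0. Minimum is 7/3 at row 1 (a leaves); pivot element 1.
Divide row 1 by 1; eliminate column b from the other rows.
Z-row update in column a: 0 − (-1)·1 = 1.

1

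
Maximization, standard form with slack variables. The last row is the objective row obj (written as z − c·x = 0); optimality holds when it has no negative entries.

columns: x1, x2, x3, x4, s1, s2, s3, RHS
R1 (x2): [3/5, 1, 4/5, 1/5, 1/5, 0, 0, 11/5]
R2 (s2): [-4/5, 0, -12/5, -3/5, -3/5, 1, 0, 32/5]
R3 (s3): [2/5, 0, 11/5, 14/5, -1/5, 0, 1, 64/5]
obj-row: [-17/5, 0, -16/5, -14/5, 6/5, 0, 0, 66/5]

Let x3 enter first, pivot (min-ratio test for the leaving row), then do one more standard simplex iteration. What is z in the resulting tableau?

Ratio test on column x3 — row 1: (11/5)/(4/5) = 11/4; row 2: entry -12/5 ≤ 0; row 3: (64/5)/(11/5) = 64/11. Minimum is 11/4 at row 1 (x2 leaves); pivot element 4/5.
Pivot on row 1; the obj-row RHS becomes 66/5 − (-16/5)·(11/4) = 22.
Next entering variable (most negative obj-row entry -2): x4.
Ratio test on column x4 — row 1: (11/4)/(1/4) = 11; row 2: entry 0 ≤ 0; row 3: (27/4)/(9/4) = 3. Minimum is 3 at row 3 (s3 leaves); pivot element 9/4.
After the second pivot the obj-row RHS is 22 − (-2)·3 = 28.

28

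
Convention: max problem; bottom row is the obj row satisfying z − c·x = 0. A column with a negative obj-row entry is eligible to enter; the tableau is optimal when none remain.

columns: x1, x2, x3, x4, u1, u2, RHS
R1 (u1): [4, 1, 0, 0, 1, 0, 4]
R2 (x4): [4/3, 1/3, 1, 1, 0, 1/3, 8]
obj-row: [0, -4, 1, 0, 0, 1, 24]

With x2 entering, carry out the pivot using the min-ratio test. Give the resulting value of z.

40

Ratio test on column x2 — row 1: 4/1 = 4; row 2: 8/(1/3) = 24. Minimum is 4 at row 1 (u1 leaves); pivot element 1.
Pivot on row 1; the obj-row RHS becomes 24 − (-4)·4 = 40.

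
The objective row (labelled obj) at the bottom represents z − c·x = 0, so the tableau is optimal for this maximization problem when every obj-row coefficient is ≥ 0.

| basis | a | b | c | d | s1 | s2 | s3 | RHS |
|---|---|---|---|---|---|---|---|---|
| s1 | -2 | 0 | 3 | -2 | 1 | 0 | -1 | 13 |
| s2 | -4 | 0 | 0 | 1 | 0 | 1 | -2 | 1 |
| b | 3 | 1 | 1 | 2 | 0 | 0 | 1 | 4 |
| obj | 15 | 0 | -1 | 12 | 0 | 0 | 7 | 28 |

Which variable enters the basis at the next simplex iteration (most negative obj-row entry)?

Negative obj-row entries: c: -1.
The most negative is -1 in column c, so c enters.

c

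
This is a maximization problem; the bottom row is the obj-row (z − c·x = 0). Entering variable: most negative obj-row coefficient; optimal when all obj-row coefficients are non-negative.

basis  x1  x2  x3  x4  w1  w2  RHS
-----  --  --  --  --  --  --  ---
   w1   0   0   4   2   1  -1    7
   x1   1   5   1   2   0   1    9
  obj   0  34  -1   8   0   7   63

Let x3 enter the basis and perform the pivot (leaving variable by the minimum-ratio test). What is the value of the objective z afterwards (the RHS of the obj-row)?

259/4

Ratio test on column x3 — row 1: 7/4 = 7/4; row 2: 9/1 = 9. Minimum is 7/4 at row 1 (w1 leaves); pivot element 4.
Pivot on row 1; the obj-row RHS becomes 63 − (-1)·(7/4) = 259/4.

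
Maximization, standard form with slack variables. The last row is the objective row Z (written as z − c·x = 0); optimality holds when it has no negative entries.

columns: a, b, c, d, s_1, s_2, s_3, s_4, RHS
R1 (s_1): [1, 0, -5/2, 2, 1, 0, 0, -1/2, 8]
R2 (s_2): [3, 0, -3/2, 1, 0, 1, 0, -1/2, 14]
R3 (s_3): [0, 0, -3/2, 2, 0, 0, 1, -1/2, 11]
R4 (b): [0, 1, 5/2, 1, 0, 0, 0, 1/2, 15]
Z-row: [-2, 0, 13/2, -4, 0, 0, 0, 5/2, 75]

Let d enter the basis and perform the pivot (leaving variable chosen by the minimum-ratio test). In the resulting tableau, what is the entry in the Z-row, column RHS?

91

Ratio test on column d — row 1: 8/2 = 4; row 2: 14/1 = 14; row 3: 11/2 = 11/2; row 4: 15/1 = 15. Minimum is 4 at row 1 (s_1 leaves); pivot element 2.
Divide row 1 by 2; eliminate column d from the other rows.
Z-row update in column RHS: 75 − (-4)·4 = 91.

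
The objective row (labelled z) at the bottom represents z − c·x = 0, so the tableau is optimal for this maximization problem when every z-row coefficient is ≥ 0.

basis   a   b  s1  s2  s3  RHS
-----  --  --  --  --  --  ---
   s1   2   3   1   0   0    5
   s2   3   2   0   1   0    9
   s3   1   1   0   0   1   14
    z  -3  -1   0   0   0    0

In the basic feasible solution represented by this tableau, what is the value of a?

a is not in the basis, so in the current basic feasible solution a = 0.

0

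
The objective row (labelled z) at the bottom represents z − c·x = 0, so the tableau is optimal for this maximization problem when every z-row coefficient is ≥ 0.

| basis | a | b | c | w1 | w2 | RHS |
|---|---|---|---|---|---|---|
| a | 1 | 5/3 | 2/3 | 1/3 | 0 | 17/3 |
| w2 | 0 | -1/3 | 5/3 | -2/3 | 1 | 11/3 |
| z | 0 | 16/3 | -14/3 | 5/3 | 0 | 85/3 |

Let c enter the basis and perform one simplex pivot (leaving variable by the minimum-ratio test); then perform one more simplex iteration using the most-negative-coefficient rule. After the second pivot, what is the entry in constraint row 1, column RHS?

7

Ratio test on column c — row 1: (17/3)/(2/3) = 17/2; row 2: (11/3)/(5/3) = 11/5. Minimum is 11/5 at row 2 (w2 leaves); pivot element 5/3.
Divide row 2 by 5/3; eliminate column c from the other rows.
Second iteration: most negative z-row entry is -1/5 in column w1, so w1 enters.
Ratio test on column w1 — row 1: (21/5)/(3/5) = 7; row 2: entry -2/5 ≤ 0. Minimum is 7 at row 1 (a leaves); pivot element 3/5.
Divide row 1 by 3/5; eliminate column w1 from the other rows.
After both pivots, the entry at constraint row 1, column RHS is 7.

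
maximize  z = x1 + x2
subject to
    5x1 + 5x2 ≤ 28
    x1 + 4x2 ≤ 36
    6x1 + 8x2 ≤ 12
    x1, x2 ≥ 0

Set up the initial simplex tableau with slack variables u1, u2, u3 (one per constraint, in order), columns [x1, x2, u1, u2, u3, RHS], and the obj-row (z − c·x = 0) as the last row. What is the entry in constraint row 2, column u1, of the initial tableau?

0

Slack u1 belongs to constraint 1; its column is the unit vector e_1, so the entry in row 2 is 0.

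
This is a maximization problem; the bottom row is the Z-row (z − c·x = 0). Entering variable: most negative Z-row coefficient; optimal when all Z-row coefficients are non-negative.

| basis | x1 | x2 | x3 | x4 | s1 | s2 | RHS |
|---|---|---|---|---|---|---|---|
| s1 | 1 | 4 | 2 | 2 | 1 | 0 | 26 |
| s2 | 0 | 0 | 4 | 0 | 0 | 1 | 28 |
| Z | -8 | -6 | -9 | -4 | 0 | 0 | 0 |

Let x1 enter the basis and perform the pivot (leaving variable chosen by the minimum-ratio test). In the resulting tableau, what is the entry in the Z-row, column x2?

26

Ratio test on column x1 — row 1: 26/1 = 26; row 2: entry 0 ≤ 0. Minimum is 26 at row 1 (s1 leaves); pivot element 1.
Divide row 1 by 1; eliminate column x1 from the other rows.
Z-row update in column x2: -6 − (-8)·4 = 26.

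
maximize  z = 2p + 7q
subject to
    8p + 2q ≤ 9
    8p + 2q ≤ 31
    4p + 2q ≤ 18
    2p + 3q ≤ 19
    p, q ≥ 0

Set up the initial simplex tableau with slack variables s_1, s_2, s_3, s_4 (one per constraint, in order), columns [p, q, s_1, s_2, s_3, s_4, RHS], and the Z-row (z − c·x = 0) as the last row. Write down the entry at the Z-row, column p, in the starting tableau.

The Z-row carries the negated objective coefficients: the p entry is -2.

-2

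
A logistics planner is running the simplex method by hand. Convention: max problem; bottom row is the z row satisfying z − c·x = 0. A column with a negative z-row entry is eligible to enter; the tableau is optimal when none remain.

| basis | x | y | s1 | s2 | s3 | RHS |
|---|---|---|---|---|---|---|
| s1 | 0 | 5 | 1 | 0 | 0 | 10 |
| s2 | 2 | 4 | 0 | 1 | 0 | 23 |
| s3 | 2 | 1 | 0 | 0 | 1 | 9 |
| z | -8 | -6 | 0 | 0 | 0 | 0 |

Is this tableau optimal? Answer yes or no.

no

The z-row has a negative entry -8 in column x, so it is not optimal.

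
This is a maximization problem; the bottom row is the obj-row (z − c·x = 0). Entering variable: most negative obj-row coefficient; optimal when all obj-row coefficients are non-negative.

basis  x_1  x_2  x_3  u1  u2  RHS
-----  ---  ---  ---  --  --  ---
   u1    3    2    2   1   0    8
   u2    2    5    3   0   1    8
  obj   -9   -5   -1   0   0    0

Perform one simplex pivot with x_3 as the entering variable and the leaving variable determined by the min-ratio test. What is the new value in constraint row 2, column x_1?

2/3

Ratio test on column x_3 — row 1: 8/2 = 4; row 2: 8/3 = 8/3. Minimum is 8/3 at row 2 (u2 leaves); pivot element 3.
Divide row 2 by 3; eliminate column x_3 from the other rows.
In the new row 2, the x_1 entry is the old entry divided by the pivot: 2/3 = 2/3.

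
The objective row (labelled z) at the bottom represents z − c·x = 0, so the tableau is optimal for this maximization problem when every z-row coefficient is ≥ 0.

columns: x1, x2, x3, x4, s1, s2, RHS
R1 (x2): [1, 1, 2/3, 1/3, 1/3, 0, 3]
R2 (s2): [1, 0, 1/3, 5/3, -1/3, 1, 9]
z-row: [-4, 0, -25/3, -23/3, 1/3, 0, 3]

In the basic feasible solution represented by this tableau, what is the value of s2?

9

s2 is basic (row 2); its value is the RHS of that row, 9.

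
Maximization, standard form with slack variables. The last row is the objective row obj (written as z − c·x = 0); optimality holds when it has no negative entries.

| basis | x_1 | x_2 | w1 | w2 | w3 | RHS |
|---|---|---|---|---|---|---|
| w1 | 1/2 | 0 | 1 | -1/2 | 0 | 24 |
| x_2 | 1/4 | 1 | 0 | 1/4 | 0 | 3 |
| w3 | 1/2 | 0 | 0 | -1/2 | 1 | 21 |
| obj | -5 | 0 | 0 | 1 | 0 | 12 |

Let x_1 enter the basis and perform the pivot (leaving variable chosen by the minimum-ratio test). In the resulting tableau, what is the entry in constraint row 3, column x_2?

-2

Ratio test on column x_1 — row 1: 24/(1/2) = 48; row 2: 3/(1/4) = 12; row 3: 21/(1/2) = 42. Minimum is 12 at row 2 (x_2 leaves); pivot element 1/4.
Divide row 2 by 1/4; eliminate column x_1 from the other rows.
Row 3 update in column x_2: 0 − (1/2)·4 = -2.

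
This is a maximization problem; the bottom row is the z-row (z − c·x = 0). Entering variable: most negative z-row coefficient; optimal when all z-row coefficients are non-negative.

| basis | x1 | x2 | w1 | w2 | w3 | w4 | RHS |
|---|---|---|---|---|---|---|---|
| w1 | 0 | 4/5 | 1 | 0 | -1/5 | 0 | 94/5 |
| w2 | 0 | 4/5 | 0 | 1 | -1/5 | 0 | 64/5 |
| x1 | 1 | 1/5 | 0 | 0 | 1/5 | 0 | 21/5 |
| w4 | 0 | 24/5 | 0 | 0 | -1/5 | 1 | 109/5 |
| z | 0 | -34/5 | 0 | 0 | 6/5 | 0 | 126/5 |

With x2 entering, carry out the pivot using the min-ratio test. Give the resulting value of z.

673/12

Ratio test on column x2 — row 1: (94/5)/(4/5) = 47/2; row 2: (64/5)/(4/5) = 16; row 3: (21/5)/(1/5) = 21; row 4: (109/5)/(24/5) = 109/24. Minimum is 109/24 at row 4 (w4 leaves); pivot element 24/5.
Pivot on row 4; the z-row RHS becomes 126/5 − (-34/5)·(109/24) = 673/12.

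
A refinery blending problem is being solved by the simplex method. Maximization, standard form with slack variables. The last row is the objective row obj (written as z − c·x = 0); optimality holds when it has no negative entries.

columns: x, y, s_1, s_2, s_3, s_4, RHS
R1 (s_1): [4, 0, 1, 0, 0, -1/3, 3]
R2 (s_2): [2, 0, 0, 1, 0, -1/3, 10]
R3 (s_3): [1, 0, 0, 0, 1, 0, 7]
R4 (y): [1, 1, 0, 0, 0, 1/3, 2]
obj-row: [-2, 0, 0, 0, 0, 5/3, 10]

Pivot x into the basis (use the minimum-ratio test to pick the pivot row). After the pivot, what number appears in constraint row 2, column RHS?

17/2

Ratio test on column x — row 1: 3/4 = 3/4; row 2: 10/2 = 5; row 3: 7/1 = 7; row 4: 2/1 = 2. Minimum is 3/4 at row 1 (s_1 leaves); pivot element 4.
Divide row 1 by 4; eliminate column x from the other rows.
Row 2 update in column RHS: 10 − 2·(3/4) = 17/2.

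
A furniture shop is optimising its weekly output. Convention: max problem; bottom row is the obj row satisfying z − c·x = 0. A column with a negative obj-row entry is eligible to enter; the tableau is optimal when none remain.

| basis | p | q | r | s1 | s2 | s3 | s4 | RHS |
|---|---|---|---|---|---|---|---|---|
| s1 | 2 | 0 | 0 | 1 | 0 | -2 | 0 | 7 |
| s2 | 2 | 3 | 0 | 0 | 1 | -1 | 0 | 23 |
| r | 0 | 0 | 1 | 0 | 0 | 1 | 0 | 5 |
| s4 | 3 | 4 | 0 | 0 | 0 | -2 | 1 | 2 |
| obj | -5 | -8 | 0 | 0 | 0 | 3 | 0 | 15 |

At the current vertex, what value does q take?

q is not in the basis, so in the current basic feasible solution q = 0.

0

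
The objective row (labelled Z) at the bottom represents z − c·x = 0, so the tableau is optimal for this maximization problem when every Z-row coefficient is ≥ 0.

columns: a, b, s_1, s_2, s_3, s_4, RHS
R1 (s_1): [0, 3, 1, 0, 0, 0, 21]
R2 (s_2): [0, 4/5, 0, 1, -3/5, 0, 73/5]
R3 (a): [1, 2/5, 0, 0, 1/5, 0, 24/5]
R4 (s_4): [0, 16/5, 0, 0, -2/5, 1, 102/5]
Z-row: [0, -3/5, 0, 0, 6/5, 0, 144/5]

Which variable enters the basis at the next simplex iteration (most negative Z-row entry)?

Negative Z-row entries: b: -3/5.
The most negative is -3/5 in column b, so b enters.

b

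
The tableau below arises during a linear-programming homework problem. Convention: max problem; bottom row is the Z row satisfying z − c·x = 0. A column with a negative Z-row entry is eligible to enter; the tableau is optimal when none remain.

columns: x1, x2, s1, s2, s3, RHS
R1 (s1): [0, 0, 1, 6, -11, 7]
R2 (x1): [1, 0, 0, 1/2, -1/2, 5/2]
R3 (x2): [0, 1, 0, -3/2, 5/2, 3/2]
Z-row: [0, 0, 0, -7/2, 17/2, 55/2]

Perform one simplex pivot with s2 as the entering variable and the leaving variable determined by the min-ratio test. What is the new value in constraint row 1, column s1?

Ratio test on column s2 — row 1: 7/6 = 7/6; row 2: (5/2)/(1/2) = 5; row 3: entry -3/2 ≤ 0. Minimum is 7/6 at row 1 (s1 leaves); pivot element 6.
Divide row 1 by 6; eliminate column s2 from the other rows.
In the new row 1, the s1 entry is the old entry divided by the pivot: 1/6 = 1/6.

1/6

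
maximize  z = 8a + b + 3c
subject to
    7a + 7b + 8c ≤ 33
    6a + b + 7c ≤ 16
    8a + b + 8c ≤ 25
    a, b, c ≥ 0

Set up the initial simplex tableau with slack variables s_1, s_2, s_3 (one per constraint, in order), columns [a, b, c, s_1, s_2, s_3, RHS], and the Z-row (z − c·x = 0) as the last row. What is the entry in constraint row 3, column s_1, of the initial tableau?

Slack s_1 belongs to constraint 1; its column is the unit vector e_1, so the entry in row 3 is 0.

0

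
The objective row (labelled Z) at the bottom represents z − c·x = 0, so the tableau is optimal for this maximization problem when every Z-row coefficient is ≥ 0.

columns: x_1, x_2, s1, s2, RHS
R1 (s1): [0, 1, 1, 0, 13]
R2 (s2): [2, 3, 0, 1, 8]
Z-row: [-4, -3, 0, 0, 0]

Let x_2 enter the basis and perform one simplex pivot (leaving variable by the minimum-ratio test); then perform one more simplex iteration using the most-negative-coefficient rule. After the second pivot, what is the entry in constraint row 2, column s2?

Ratio test on column x_2 — row 1: 13/1 = 13; row 2: 8/3 = 8/3. Minimum is 8/3 at row 2 (s2 leaves); pivot element 3.
Divide row 2 by 3; eliminate column x_2 from the other rows.
Second iteration: most negative Z-row entry is -2 in column x_1, so x_1 enters.
Ratio test on column x_1 — row 1: entry -2/3 ≤ 0; row 2: (8/3)/(2/3) = 4. Minimum is 4 at row 2 (x_2 leaves); pivot element 2/3.
Divide row 2 by 2/3; eliminate column x_1 from the other rows.
After both pivots, the entry at constraint row 2, column s2 is 1/2.

1/2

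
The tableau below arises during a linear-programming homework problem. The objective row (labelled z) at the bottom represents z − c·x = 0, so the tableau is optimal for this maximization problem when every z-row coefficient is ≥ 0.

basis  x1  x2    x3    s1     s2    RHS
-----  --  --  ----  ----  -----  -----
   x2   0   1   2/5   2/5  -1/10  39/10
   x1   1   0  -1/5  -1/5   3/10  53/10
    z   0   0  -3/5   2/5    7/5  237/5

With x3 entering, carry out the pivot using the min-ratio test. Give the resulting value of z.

Ratio test on column x3 — row 1: (39/10)/(2/5) = 39/4; row 2: entry -1/5 ≤ 0. Minimum is 39/4 at row 1 (x2 leaves); pivot element 2/5.
Pivot on row 1; the z-row RHS becomes 237/5 − (-3/5)·(39/4) = 213/4.

213/4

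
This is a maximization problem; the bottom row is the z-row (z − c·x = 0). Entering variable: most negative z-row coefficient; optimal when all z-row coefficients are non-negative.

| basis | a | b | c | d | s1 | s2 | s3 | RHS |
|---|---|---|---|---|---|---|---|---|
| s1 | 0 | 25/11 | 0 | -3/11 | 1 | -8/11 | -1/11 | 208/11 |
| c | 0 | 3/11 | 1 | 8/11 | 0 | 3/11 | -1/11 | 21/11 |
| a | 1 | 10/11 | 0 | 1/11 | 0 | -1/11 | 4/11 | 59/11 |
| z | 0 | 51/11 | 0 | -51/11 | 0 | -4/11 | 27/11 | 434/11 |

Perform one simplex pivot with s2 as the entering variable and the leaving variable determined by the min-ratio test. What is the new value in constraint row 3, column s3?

1/3

Ratio test on column s2 — row 1: entry -8/11 ≤ 0; row 2: (21/11)/(3/11) = 7; row 3: entry -1/11 ≤ 0. Minimum is 7 at row 2 (c leaves); pivot element 3/11.
Divide row 2 by 3/11; eliminate column s2 from the other rows.
Row 3 update in column s3: 4/11 − (-1/11)·(-1/3) = 1/3.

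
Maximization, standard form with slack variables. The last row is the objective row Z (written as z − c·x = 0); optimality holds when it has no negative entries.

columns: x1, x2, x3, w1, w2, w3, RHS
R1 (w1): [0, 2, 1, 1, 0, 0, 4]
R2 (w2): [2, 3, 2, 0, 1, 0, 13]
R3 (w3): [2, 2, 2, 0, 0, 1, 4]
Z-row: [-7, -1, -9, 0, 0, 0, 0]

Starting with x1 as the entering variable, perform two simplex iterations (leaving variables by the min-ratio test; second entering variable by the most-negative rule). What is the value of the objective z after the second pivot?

18

Ratio test on column x1 — row 1: entry 0 ≤ 0; row 2: 13/2 = 13/2; row 3: 4/2 = 2. Minimum is 2 at row 3 (w3 leaves); pivot element 2.
Pivot on row 3; the Z-row RHS becomes 0 − (-7)·2 = 14.
Next entering variable (most negative Z-row entry -2): x3.
Ratio test on column x3 — row 1: 4/1 = 4; row 2: entry 0 ≤ 0; row 3: 2/1 = 2. Minimum is 2 at row 3 (x1 leaves); pivot element 1.
After the second pivot the Z-row RHS is 14 − (-2)·2 = 18.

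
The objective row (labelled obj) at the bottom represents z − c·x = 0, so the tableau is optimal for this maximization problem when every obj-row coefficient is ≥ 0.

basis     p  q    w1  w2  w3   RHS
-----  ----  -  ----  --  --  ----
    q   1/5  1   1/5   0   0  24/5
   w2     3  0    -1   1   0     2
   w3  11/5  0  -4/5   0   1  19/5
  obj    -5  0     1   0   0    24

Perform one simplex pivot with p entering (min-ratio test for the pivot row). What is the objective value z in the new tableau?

82/3

Ratio test on column p — row 1: (24/5)/(1/5) = 24; row 2: 2/3 = 2/3; row 3: (19/5)/(11/5) = 19/11. Minimum is 2/3 at row 2 (w2 leaves); pivot element 3.
Pivot on row 2; the obj-row RHS becomes 24 − (-5)·(2/3) = 82/3.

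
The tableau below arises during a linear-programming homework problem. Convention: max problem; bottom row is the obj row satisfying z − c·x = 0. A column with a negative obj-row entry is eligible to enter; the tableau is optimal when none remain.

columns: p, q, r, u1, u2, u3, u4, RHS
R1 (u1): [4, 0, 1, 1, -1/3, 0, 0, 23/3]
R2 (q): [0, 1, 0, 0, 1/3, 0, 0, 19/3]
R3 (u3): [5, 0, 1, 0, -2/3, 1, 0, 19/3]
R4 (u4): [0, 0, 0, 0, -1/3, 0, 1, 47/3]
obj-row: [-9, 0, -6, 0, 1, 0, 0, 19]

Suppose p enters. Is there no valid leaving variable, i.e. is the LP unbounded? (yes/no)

no

Column p has positive entries in row(s) 1, 3, so the ratio test bounds it — not unbounded.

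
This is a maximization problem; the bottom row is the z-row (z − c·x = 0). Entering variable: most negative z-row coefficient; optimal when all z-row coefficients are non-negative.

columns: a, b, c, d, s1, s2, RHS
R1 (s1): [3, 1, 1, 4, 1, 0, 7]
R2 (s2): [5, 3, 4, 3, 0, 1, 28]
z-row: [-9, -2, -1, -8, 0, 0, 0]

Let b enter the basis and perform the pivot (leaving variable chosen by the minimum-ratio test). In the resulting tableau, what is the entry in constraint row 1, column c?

Ratio test on column b — row 1: 7/1 = 7; row 2: 28/3 = 28/3. Minimum is 7 at row 1 (s1 leaves); pivot element 1.
Divide row 1 by 1; eliminate column b from the other rows.
In the new row 1, the c entry is the old entry divided by the pivot: 1/1 = 1.

1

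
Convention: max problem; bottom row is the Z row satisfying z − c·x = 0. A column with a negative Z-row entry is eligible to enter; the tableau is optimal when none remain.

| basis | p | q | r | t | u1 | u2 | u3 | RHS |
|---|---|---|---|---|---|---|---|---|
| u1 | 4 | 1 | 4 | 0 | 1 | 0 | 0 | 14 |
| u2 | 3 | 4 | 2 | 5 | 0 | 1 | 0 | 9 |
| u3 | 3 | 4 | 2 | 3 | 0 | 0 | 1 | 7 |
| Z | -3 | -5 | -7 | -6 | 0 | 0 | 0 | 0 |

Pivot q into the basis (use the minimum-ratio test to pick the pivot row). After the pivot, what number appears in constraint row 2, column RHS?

Ratio test on column q — row 1: 14/1 = 14; row 2: 9/4 = 9/4; row 3: 7/4 = 7/4. Minimum is 7/4 at row 3 (u3 leaves); pivot element 4.
Divide row 3 by 4; eliminate column q from the other rows.
Row 2 update in column RHS: 9 − 4·(7/4) = 2.

2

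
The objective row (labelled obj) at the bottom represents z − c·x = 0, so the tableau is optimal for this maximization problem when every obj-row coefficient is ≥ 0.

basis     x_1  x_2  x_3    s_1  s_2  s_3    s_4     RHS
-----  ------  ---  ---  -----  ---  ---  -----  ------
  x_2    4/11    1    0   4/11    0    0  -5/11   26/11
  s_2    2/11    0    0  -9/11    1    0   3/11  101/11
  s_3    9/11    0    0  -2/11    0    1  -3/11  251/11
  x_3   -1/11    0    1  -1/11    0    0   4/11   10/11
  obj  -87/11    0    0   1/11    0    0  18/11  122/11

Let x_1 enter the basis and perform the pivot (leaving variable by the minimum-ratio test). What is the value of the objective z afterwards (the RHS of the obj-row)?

125/2

Ratio test on column x_1 — row 1: (26/11)/(4/11) = 13/2; row 2: (101/11)/(2/11) = 101/2; row 3: (251/11)/(9/11) = 251/9; row 4: entry -1/11 ≤ 0. Minimum is 13/2 at row 1 (x_2 leaves); pivot element 4/11.
Pivot on row 1; the obj-row RHS becomes 122/11 − (-87/11)·(13/2) = 125/2.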